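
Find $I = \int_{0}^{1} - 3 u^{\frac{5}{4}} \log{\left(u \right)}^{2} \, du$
$- \frac{128}{243}$

Start from the elementary integral
$$J(a) = \int_{0}^{1} - 3 u^{a} \, du = - \frac{3}{a + 1}.$$

Differentiating under the integral sign brings down a factor of $\ln u$:
$$\frac{dJ}{da} = \int_{0}^{1} - 3 u^{a} \log{\left(u \right)} \, du = \frac{3}{\left(a + 1\right)^{2}}.$$

Repeating twice in total — each differentiation brings down another $\ln u$ — gives
$$\frac{d^{2}J}{da^{2}} = \int_{0}^{1} - 3 u^{a} \log{\left(u \right)}^{2} \, du = - \frac{6}{\left(a + 1\right)^{3}},$$
and the integrand here is exactly the target integrand, so $I = - \frac{6}{\left(a + 1\right)^{3}}$.

Setting $a = \frac{5}{4}$:
$$I = - \frac{128}{243}.$$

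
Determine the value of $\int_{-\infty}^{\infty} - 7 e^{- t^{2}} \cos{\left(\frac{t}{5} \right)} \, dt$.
$- \frac{7 \sqrt{\pi}}{e^{\frac{1}{100}}}$

Let $b$ denote the cosine frequency and define $I(b) = \int_{-\infty}^{\infty} - 7 e^{- t^{2}} \cos{\left(b t \right)} \, dt$.

Differentiating under the integral sign,
$$I'(b) = \int_{-\infty}^{\infty} 7 t e^{- t^{2}} \sin{\left(b t \right)} \, dt.$$

Integrate $\int_{-\infty}^{\infty} t \sin(b t)\, e^{- t^{2}}\, dt$ by parts with $u = \sin(b t)$ and $dv = t\, e^{- t^{2}}\, dt$, giving $v = - \frac{e^{- t^{2}}}{2}$. The boundary term vanishes and
$$\int_{-\infty}^{\infty} t \sin(b t)\, e^{- t^{2}}\, dt = \frac{b}{2} \int_{-\infty}^{\infty} \cos(b t)\, e^{- t^{2}}\, dt,$$
so $I'(b) = - \frac{b}{2}\, I(b)$.

This is a separable first-order ODE; solving with the initial condition $I(0) = \int_{-\infty}^{\infty} - 7 e^{- t^{2}}\,dt = - 7 \sqrt{\pi}$ gives
$$I(b) = - 7 \sqrt{\pi} e^{- \frac{b^{2}}{4}}.$$

Setting $b = \frac{1}{5}$:
$$I = - \frac{7 \sqrt{\pi}}{e^{\frac{1}{100}}}.$$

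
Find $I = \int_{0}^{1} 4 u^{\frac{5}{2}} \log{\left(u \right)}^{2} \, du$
$\frac{64}{343}$

Begin with the known integral
$$J(a) = \int_{0}^{1} 4 u^{a} \, du = \frac{4}{a + 1}.$$

Differentiating under the integral sign brings down a factor of $\ln u$:
$$\frac{dJ}{da} = \int_{0}^{1} 4 u^{a} \log{\left(u \right)} \, du = - \frac{4}{\left(a + 1\right)^{2}}.$$

Repeating twice in total — each differentiation brings down another $\ln u$ — gives
$$\frac{d^{2}J}{da^{2}} = \int_{0}^{1} 4 u^{a} \log{\left(u \right)}^{2} \, du = \frac{8}{\left(a + 1\right)^{3}},$$
and the integrand here is exactly the target integrand, so $I = \frac{8}{\left(a + 1\right)^{3}}$.

Setting $a = \frac{5}{2}$:
$$I = \frac{64}{343}.$$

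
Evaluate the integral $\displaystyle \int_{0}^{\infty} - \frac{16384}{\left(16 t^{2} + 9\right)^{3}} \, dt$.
$- \frac{256 \pi}{81}$

Recall the elementary integral
$$J(a) = \int_{0}^{\infty} - \frac{4}{a^{2} + t^{2}} \, dt = - \frac{2 \pi}{a}.$$

Differentiating under the integral sign with respect to $a$,
$$\frac{dJ}{da} = \int_{0}^{\infty} \frac{8 a}{\left(a^{2} + t^{2}\right)^{2}} \, dt = \frac{2 \pi}{a^{2}},$$
so $\int_{0}^{\infty} - \frac{4}{\left(a^{2} + t^{2}\right)^{2}} \, dt = - \frac{\pi}{a^{3}}$.

Repeating — each differentiation of $1/(t^2+a^2)^j$ produces $-2ja/(t^2+a^2)^{j+1}$ — and dividing through by $-2ja$ at each step yields, after $2$ differentiations in total,
$$\int_{0}^{\infty} - \frac{4}{\left(a^{2} + t^{2}\right)^{3}} \, dt = - \frac{3 \pi}{4 a^{5}}.$$

Setting $a = \frac{3}{4}$:
$$I = - \frac{256 \pi}{81}.$$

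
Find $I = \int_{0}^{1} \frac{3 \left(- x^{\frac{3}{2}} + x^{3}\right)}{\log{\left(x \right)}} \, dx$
$\log{\left(\frac{512}{125} \right)}$

Replace the exponent $3$ by a parameter $a$: let $I(a) = \int_{0}^{1} \frac{3 \left(- x^{\frac{3}{2}} + x^{a}\right)}{\log{\left(x \right)}} \, dx$.

Since $\dfrac{\partial}{\partial a}\,x^{a} = x^{a} \ln x$, the $\ln x$ in the denominator cancels and
$$\frac{dI}{da} = \int_{0}^{1} 3 x^{a} \, dx = 3 \left[\frac{x^{a+1}}{a+1}\right]_0^1 = \frac{3}{a + 1}.$$

Integrating with respect to $a$ gives $I(a) = \log{\left(\frac{8 \left(a + 1\right)^{3}}{125} \right)} + C$.

At $a = \frac{3}{2}$ the integrand is identically $0$, so $I(\frac{3}{2}) = 0$. The closed form gives $0$, hence $C = 0$.

Setting $a = 3$:
$$I = \log{\left(\frac{512}{125} \right)}.$$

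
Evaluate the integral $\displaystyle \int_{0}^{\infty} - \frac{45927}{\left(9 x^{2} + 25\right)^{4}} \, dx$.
$- \frac{15309 \pi}{500000}$

Recall the elementary integral
$$J(a) = \int_{0}^{\infty} - \frac{7}{a^{2} + x^{2}} \, dx = - \frac{7 \pi}{2 a}.$$

Differentiating under the integral sign with respect to $a$,
$$\frac{dJ}{da} = \int_{0}^{\infty} \frac{14 a}{\left(a^{2} + x^{2}\right)^{2}} \, dx = \frac{7 \pi}{2 a^{2}},$$
so $\int_{0}^{\infty} - \frac{7}{\left(a^{2} + x^{2}\right)^{2}} \, dx = - \frac{7 \pi}{4 a^{3}}$.

Repeating — each differentiation of $1/(x^2+a^2)^j$ produces $-2ja/(x^2+a^2)^{j+1}$ — and dividing through by $-2ja$ at each step yields, after $3$ differentiations in total,
$$\int_{0}^{\infty} - \frac{7}{\left(a^{2} + x^{2}\right)^{4}} \, dx = - \frac{35 \pi}{32 a^{7}}.$$

Setting $a = \frac{5}{3}$:
$$I = - \frac{15309 \pi}{500000}.$$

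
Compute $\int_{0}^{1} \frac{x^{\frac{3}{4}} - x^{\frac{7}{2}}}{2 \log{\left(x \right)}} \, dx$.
$\log{\left(\frac{\sqrt{14}}{6} \right)}$

Replace the exponent $\frac{7}{2}$ by a parameter $a$: let $I(a) = \int_{0}^{1} \frac{x^{\frac{3}{4}} - x^{a}}{2 \log{\left(x \right)}} \, dx$.

Since $\dfrac{\partial}{\partial a}\,x^{a} = x^{a} \ln x$, the $\ln x$ in the denominator cancels and
$$\frac{dI}{da} = \int_{0}^{1} - \frac{1}{2} x^{a} \, dx = - \frac{1}{2} \left[\frac{x^{a+1}}{a+1}\right]_0^1 = - \frac{1}{2 a + 2}.$$

Integrating with respect to $a$ gives $I(a) = - \frac{\log{\left(a + 1 \right)}}{2} - \log{\left(2 \right)} + \frac{\log{\left(7 \right)}}{2} + C$.

At $a = \frac{3}{4}$ the integrand is identically $0$, so $I(\frac{3}{4}) = 0$. The closed form gives $0$, hence $C = 0$.

Setting $a = \frac{7}{2}$:
$$I = \log{\left(\frac{\sqrt{14}}{6} \right)}.$$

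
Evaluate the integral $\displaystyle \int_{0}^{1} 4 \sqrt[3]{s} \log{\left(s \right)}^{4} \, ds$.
$\frac{729}{32}$

Begin with the known integral
$$J(a) = \int_{0}^{1} 4 s^{a} \, ds = \frac{4}{a + 1}.$$

Differentiating under the integral sign brings down a factor of $\ln s$:
$$\frac{dJ}{da} = \int_{0}^{1} 4 s^{a} \log{\left(s \right)} \, ds = - \frac{4}{\left(a + 1\right)^{2}}.$$

Repeating $4$ times in total — each differentiation brings down another $\ln s$ — gives
$$\frac{d^{4}J}{da^{4}} = \int_{0}^{1} 4 s^{a} \log{\left(s \right)}^{4} \, ds = \frac{96}{\left(a + 1\right)^{5}},$$
and the integrand here is exactly the target integrand, so $I = \frac{96}{\left(a + 1\right)^{5}}$.

Setting $a = \frac{1}{3}$:
$$I = \frac{729}{32}.$$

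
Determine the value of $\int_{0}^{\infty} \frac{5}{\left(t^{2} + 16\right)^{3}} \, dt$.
$\frac{15 \pi}{16384}$

Begin with the known result
$$J(a) = \int_{0}^{\infty} \frac{5}{a^{2} + t^{2}} \, dt = \frac{5 \pi}{2 a}.$$

Differentiating under the integral sign with respect to $a$,
$$\frac{dJ}{da} = \int_{0}^{\infty} - \frac{10 a}{\left(a^{2} + t^{2}\right)^{2}} \, dt = - \frac{5 \pi}{2 a^{2}},$$
so $\int_{0}^{\infty} \frac{5}{\left(a^{2} + t^{2}\right)^{2}} \, dt = \frac{5 \pi}{4 a^{3}}$.

Repeating — each differentiation of $1/(t^2+a^2)^j$ produces $-2ja/(t^2+a^2)^{j+1}$ — and dividing through by $-2ja$ at each step yields, after $2$ differentiations in total,
$$\int_{0}^{\infty} \frac{5}{\left(a^{2} + t^{2}\right)^{3}} \, dt = \frac{15 \pi}{16 a^{5}}.$$

Setting $a = 4$:
$$I = \frac{15 \pi}{16384}.$$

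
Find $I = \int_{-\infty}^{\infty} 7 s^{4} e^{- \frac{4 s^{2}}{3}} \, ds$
$\frac{189 \sqrt{3} \sqrt{\pi}}{128}$

Start from the elementary integral
$$J(a) = \int_{-\infty}^{\infty} 7 e^{- a s^{2}} \, ds = \frac{7 \sqrt{\pi}}{\sqrt{a}}.$$

Differentiating under the integral sign brings down a factor of $(-s^2)$:
$$\frac{dJ}{da} = \int_{-\infty}^{\infty} - 7 s^{2} e^{- a s^{2}} \, ds = - \frac{7 \sqrt{\pi}}{2 a^{\frac{3}{2}}}.$$

Repeating twice in total — each differentiation brings down another $(-s^2)$ — gives
$$\frac{d^{2}J}{da^{2}} = \int_{-\infty}^{\infty} 7 s^{4} e^{- a s^{2}} \, ds = \frac{21 \sqrt{\pi}}{4 a^{\frac{5}{2}}},$$
and the integrand here is exactly the target integrand, so $I = \frac{21 \sqrt{\pi}}{4 a^{\frac{5}{2}}}$.

Setting $a = \frac{4}{3}$:
$$I = \frac{189 \sqrt{3} \sqrt{\pi}}{128}.$$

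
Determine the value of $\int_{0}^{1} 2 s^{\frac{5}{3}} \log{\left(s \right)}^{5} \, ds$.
$- \frac{10935}{16384}$

Start from the elementary integral
$$J(a) = \int_{0}^{1} 2 s^{a} \, ds = \frac{2}{a + 1}.$$

Differentiating under the integral sign brings down a factor of $\ln s$:
$$\frac{dJ}{da} = \int_{0}^{1} 2 s^{a} \log{\left(s \right)} \, ds = - \frac{2}{\left(a + 1\right)^{2}}.$$

Repeating $5$ times in total — each differentiation brings down another $\ln s$ — gives
$$\frac{d^{5}J}{da^{5}} = \int_{0}^{1} 2 s^{a} \log{\left(s \right)}^{5} \, ds = - \frac{240}{\left(a + 1\right)^{6}},$$
and the integrand here is exactly the target integrand, so $I = - \frac{240}{\left(a + 1\right)^{6}}$.

Setting $a = \frac{5}{3}$:
$$I = - \frac{10935}{16384}.$$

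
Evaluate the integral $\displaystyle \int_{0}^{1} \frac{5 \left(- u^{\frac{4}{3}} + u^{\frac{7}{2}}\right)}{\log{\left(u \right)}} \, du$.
$- \log{\left(\frac{537824}{14348907} \right)}$

Introduce a parameter $a$ in the exponent: let $I(a) = \int_{0}^{1} \frac{5 \left(u^{\frac{7}{2}} - u^{a}\right)}{\log{\left(u \right)}} \, du$.

Since $\dfrac{\partial}{\partial a}\,u^{a} = u^{a} \ln u$, the $\ln u$ in the denominator cancels and
$$\frac{dI}{da} = \int_{0}^{1} -5 u^{a} \, du = -5 \left[\frac{u^{a+1}}{a+1}\right]_0^1 = - \frac{5}{a + 1}.$$

Integrating with respect to $a$ gives $I(a) = - \log{\left(\frac{32 \left(a + 1\right)^{5}}{59049} \right)} + C$.

At $a = \frac{7}{2}$ the integrand is identically $0$, so $I(\frac{7}{2}) = 0$. The closed form gives $0$, hence $C = 0$.

Setting $a = \frac{4}{3}$:
$$I = - \log{\left(\frac{537824}{14348907} \right)}.$$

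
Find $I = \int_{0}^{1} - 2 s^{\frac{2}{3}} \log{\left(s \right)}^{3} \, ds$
$\frac{972}{625}$

Begin with the known integral
$$J(a) = \int_{0}^{1} - 2 s^{a} \, ds = - \frac{2}{a + 1}.$$

Differentiating under the integral sign brings down a factor of $\ln s$:
$$\frac{dJ}{da} = \int_{0}^{1} - 2 s^{a} \log{\left(s \right)} \, ds = \frac{2}{\left(a + 1\right)^{2}}.$$

Repeating $3$ times in total — each differentiation brings down another $\ln s$ — gives
$$\frac{d^{3}J}{da^{3}} = \int_{0}^{1} - 2 s^{a} \log{\left(s \right)}^{3} \, ds = \frac{12}{\left(a + 1\right)^{4}},$$
and the integrand here is exactly the target integrand, so $I = \frac{12}{\left(a + 1\right)^{4}}$.

Setting $a = \frac{2}{3}$:
$$I = \frac{972}{625}.$$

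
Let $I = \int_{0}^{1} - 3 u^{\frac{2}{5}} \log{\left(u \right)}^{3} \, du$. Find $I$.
$\frac{11250}{2401}$

Consider the simpler parametrised integral
$$J(a) = \int_{0}^{1} - 3 u^{a} \, du = - \frac{3}{a + 1}.$$

Differentiating under the integral sign brings down a factor of $\ln u$:
$$\frac{dJ}{da} = \int_{0}^{1} - 3 u^{a} \log{\left(u \right)} \, du = \frac{3}{\left(a + 1\right)^{2}}.$$

Repeating $3$ times in total — each differentiation brings down another $\ln u$ — gives
$$\frac{d^{3}J}{da^{3}} = \int_{0}^{1} - 3 u^{a} \log{\left(u \right)}^{3} \, du = \frac{18}{\left(a + 1\right)^{4}},$$
and the integrand here is exactly the target integrand, so $I = \frac{18}{\left(a + 1\right)^{4}}$.

Setting $a = \frac{2}{5}$:
$$I = \frac{11250}{2401}.$$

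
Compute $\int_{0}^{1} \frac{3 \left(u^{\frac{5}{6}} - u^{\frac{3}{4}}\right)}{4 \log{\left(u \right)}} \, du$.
$\log{\left(\frac{\sqrt[4]{21} \cdot 22^{\frac{3}{4}}}{21} \right)}$

Introduce a parameter $a$ in the exponent: let $I(a) = \int_{0}^{1} \frac{3 \left(u^{\frac{5}{6}} - u^{a}\right)}{4 \log{\left(u \right)}} \, du$.

Since $\dfrac{\partial}{\partial a}\,u^{a} = u^{a} \ln u$, the $\ln u$ in the denominator cancels and
$$\frac{dI}{da} = \int_{0}^{1} - \frac{3}{4} u^{a} \, du = - \frac{3}{4} \left[\frac{u^{a+1}}{a+1}\right]_0^1 = - \frac{3}{4 a + 4}.$$

Integrating with respect to $a$ gives $I(a) = - \frac{3 \log{\left(a + 1 \right)}}{4} - \frac{3 \log{\left(6 \right)}}{4} + \frac{3 \log{\left(11 \right)}}{4} + C$.

At $a = \frac{5}{6}$ the integrand is identically $0$, so $I(\frac{5}{6}) = 0$. The closed form gives $0$, hence $C = 0$.

Setting $a = \frac{3}{4}$:
$$I = \log{\left(\frac{\sqrt[4]{21} \cdot 22^{\frac{3}{4}}}{21} \right)}.$$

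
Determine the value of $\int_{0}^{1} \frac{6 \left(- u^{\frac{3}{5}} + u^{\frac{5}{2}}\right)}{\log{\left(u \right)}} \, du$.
$\log{\left(\frac{1838265625}{16777216} \right)}$

Replace the exponent $\frac{5}{2}$ by a parameter $a$: let $I(a) = \int_{0}^{1} \frac{6 \left(- u^{\frac{3}{5}} + u^{a}\right)}{\log{\left(u \right)}} \, du$.

Since $\dfrac{\partial}{\partial a}\,u^{a} = u^{a} \ln u$, the $\ln u$ in the denominator cancels and
$$\frac{dI}{da} = \int_{0}^{1} 6 u^{a} \, du = 6 \left[\frac{u^{a+1}}{a+1}\right]_0^1 = \frac{6}{a + 1}.$$

Integrating with respect to $a$ gives $I(a) = \log{\left(\frac{15625 \left(a + 1\right)^{6}}{262144} \right)} + C$.

At $a = \frac{3}{5}$ the integrand is identically $0$, so $I(\frac{3}{5}) = 0$. The closed form gives $0$, hence $C = 0$.

Setting $a = \frac{5}{2}$:
$$I = \log{\left(\frac{1838265625}{16777216} \right)}.$$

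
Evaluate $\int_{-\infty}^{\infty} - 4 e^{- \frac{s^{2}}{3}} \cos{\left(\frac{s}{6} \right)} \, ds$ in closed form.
$- \frac{4 \sqrt{3} \sqrt{\pi}}{e^{\frac{1}{48}}}$

Define $I(b) = \int_{-\infty}^{\infty} - 4 e^{- \frac{s^{2}}{3}} \cos{\left(b s \right)} \, ds$.

Differentiating under the integral sign,
$$I'(b) = \int_{-\infty}^{\infty} 4 s e^{- \frac{s^{2}}{3}} \sin{\left(b s \right)} \, ds.$$

Integrate $\int_{-\infty}^{\infty} s \sin(b s)\, e^{- \frac{s^{2}}{3}}\, ds$ by parts with $u = \sin(b s)$ and $dv = s\, e^{- \frac{s^{2}}{3}}\, ds$, giving $v = - \frac{3 e^{- \frac{s^{2}}{3}}}{2}$. The boundary term vanishes and
$$\int_{-\infty}^{\infty} s \sin(b s)\, e^{- \frac{s^{2}}{3}}\, ds = \frac{3 b}{2} \int_{-\infty}^{\infty} \cos(b s)\, e^{- \frac{s^{2}}{3}}\, ds,$$
so $I'(b) = - \frac{3 b}{2}\, I(b)$.

This is a separable first-order ODE; solving with the initial condition $I(0) = \int_{-\infty}^{\infty} - 4 e^{- \frac{s^{2}}{3}}\,ds = - 4 \sqrt{3} \sqrt{\pi}$ gives
$$I(b) = - 4 \sqrt{3} \sqrt{\pi} e^{- \frac{3 b^{2}}{4}}.$$

Setting $b = \frac{1}{6}$:
$$I = - \frac{4 \sqrt{3} \sqrt{\pi}}{e^{\frac{1}{48}}}.$$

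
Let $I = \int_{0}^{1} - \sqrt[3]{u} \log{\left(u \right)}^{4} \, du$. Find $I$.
$- \frac{729}{128}$

Consider the simpler parametrised integral
$$J(a) = \int_{0}^{1} - u^{a} \, du = - \frac{1}{a + 1}.$$

Differentiating under the integral sign brings down a factor of $\ln u$:
$$\frac{dJ}{da} = \int_{0}^{1} - u^{a} \log{\left(u \right)} \, du = \frac{1}{\left(a + 1\right)^{2}}.$$

Repeating $4$ times in total — each differentiation brings down another $\ln u$ — gives
$$\frac{d^{4}J}{da^{4}} = \int_{0}^{1} - u^{a} \log{\left(u \right)}^{4} \, du = - \frac{24}{\left(a + 1\right)^{5}},$$
and the integrand here is exactly the target integrand, so $I = - \frac{24}{\left(a + 1\right)^{5}}$.

Setting $a = \frac{1}{3}$:
$$I = - \frac{729}{128}.$$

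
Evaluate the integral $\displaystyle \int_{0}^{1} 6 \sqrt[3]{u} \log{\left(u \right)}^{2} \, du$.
$\frac{81}{16}$

Begin with the known integral
$$J(a) = \int_{0}^{1} 6 u^{a} \, du = \frac{6}{a + 1}.$$

Differentiating under the integral sign brings down a factor of $\ln u$:
$$\frac{dJ}{da} = \int_{0}^{1} 6 u^{a} \log{\left(u \right)} \, du = - \frac{6}{\left(a + 1\right)^{2}}.$$

Repeating twice in total — each differentiation brings down another $\ln u$ — gives
$$\frac{d^{2}J}{da^{2}} = \int_{0}^{1} 6 u^{a} \log{\left(u \right)}^{2} \, du = \frac{12}{\left(a + 1\right)^{3}},$$
and the integrand here is exactly the target integrand, so $I = \frac{12}{\left(a + 1\right)^{3}}$.

Setting $a = \frac{1}{3}$:
$$I = \frac{81}{16}.$$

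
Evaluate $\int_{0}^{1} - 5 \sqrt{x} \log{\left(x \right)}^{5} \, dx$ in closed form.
$\frac{12800}{243}$

Consider the simpler parametrised integral
$$J(a) = \int_{0}^{1} - 5 x^{a} \, dx = - \frac{5}{a + 1}.$$

Differentiating under the integral sign brings down a factor of $\ln x$:
$$\frac{dJ}{da} = \int_{0}^{1} - 5 x^{a} \log{\left(x \right)} \, dx = \frac{5}{\left(a + 1\right)^{2}}.$$

Repeating $5$ times in total — each differentiation brings down another $\ln x$ — gives
$$\frac{d^{5}J}{da^{5}} = \int_{0}^{1} - 5 x^{a} \log{\left(x \right)}^{5} \, dx = \frac{600}{\left(a + 1\right)^{6}},$$
and the integrand here is exactly the target integrand, so $I = \frac{600}{\left(a + 1\right)^{6}}$.

Setting $a = \frac{1}{2}$:
$$I = \frac{12800}{243}.$$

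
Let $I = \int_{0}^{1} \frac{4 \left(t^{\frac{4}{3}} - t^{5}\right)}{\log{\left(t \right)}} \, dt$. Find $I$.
$- \log{\left(\frac{104976}{2401} \right)}$

Consider the one-parameter family: let $I(a) = \int_{0}^{1} \frac{4 \left(t^{\frac{4}{3}} - t^{a}\right)}{\log{\left(t \right)}} \, dt$.

Since $\dfrac{\partial}{\partial a}\,t^{a} = t^{a} \ln t$, the $\ln t$ in the denominator cancels and
$$\frac{dI}{da} = \int_{0}^{1} -4 t^{a} \, dt = -4 \left[\frac{t^{a+1}}{a+1}\right]_0^1 = - \frac{4}{a + 1}.$$

Integrating with respect to $a$ gives $I(a) = - \log{\left(\frac{81 \left(a + 1\right)^{4}}{2401} \right)} + C$.

At $a = \frac{4}{3}$ the integrand is identically $0$, so $I(\frac{4}{3}) = 0$. The closed form gives $0$, hence $C = 0$.

Setting $a = 5$:
$$I = - \log{\left(\frac{104976}{2401} \right)}.$$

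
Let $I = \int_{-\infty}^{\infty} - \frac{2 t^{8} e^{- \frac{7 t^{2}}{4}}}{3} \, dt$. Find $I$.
$- \frac{320 \sqrt{7} \sqrt{\pi}}{2401}$

Start from the elementary integral
$$J(a) = \int_{-\infty}^{\infty} - \frac{2 e^{- a t^{2}}}{3} \, dt = - \frac{2 \sqrt{\pi}}{3 \sqrt{a}}.$$

Differentiating under the integral sign brings down a factor of $(-t^2)$:
$$\frac{dJ}{da} = \int_{-\infty}^{\infty} \frac{2 t^{2} e^{- a t^{2}}}{3} \, dt = \frac{\sqrt{\pi}}{3 a^{\frac{3}{2}}}.$$

Repeating $4$ times in total — each differentiation brings down another $(-t^2)$ — gives
$$\frac{d^{4}J}{da^{4}} = \int_{-\infty}^{\infty} - \frac{2 t^{8} e^{- a t^{2}}}{3} \, dt = - \frac{35 \sqrt{\pi}}{8 a^{\frac{9}{2}}},$$
and the integrand here is exactly the target integrand, so $I = - \frac{35 \sqrt{\pi}}{8 a^{\frac{9}{2}}}$.

Setting $a = \frac{7}{4}$:
$$I = - \frac{320 \sqrt{7} \sqrt{\pi}}{2401}.$$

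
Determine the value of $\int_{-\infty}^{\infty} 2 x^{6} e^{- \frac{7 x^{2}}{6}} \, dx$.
$\frac{810 \sqrt{42} \sqrt{\pi}}{2401}$

Consider the simpler parametrised integral
$$J(a) = \int_{-\infty}^{\infty} 2 e^{- a x^{2}} \, dx = \frac{2 \sqrt{\pi}}{\sqrt{a}}.$$

Differentiating under the integral sign brings down a factor of $(-x^2)$:
$$\frac{dJ}{da} = \int_{-\infty}^{\infty} - 2 x^{2} e^{- a x^{2}} \, dx = - \frac{\sqrt{\pi}}{a^{\frac{3}{2}}}.$$

Repeating $3$ times in total — each differentiation brings down another $(-x^2)$ — gives
$$\frac{d^{3}J}{da^{3}} = \int_{-\infty}^{\infty} - 2 x^{6} e^{- a x^{2}} \, dx = - \frac{15 \sqrt{\pi}}{4 a^{\frac{7}{2}}},$$
and the integrand here is $(-1)^{3}$ times the target integrand, so $I = (-1)^{3}\,\frac{d^{3}J}{da^{3}} = \frac{15 \sqrt{\pi}}{4 a^{\frac{7}{2}}}$.

Setting $a = \frac{7}{6}$:
$$I = \frac{810 \sqrt{42} \sqrt{\pi}}{2401}.$$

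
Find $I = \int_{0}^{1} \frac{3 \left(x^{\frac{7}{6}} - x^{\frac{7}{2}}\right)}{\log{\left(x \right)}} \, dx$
$\log{\left(\frac{2197}{19683} \right)}$

Introduce a parameter $a$ in the exponent: let $I(a) = \int_{0}^{1} \frac{3 \left(- x^{\frac{7}{2}} + x^{a}\right)}{\log{\left(x \right)}} \, dx$.

Since $\dfrac{\partial}{\partial a}\,x^{a} = x^{a} \ln x$, the $\ln x$ in the denominator cancels and
$$\frac{dI}{da} = \int_{0}^{1} 3 x^{a} \, dx = 3 \left[\frac{x^{a+1}}{a+1}\right]_0^1 = \frac{3}{a + 1}.$$

Integrating with respect to $a$ gives $I(a) = \log{\left(\frac{8 \left(a + 1\right)^{3}}{729} \right)} + C$.

At $a = \frac{7}{2}$ the integrand is identically $0$, so $I(\frac{7}{2}) = 0$. The closed form gives $0$, hence $C = 0$.

Setting $a = \frac{7}{6}$:
$$I = \log{\left(\frac{2197}{19683} \right)}.$$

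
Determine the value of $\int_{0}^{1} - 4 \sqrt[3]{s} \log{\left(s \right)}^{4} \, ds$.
$- \frac{729}{32}$

Begin with the known integral
$$J(a) = \int_{0}^{1} - 4 s^{a} \, ds = - \frac{4}{a + 1}.$$

Differentiating under the integral sign brings down a factor of $\ln s$:
$$\frac{dJ}{da} = \int_{0}^{1} - 4 s^{a} \log{\left(s \right)} \, ds = \frac{4}{\left(a + 1\right)^{2}}.$$

Repeating $4$ times in total — each differentiation brings down another $\ln s$ — gives
$$\frac{d^{4}J}{da^{4}} = \int_{0}^{1} - 4 s^{a} \log{\left(s \right)}^{4} \, ds = - \frac{96}{\left(a + 1\right)^{5}},$$
and the integrand here is exactly the target integrand, so $I = - \frac{96}{\left(a + 1\right)^{5}}$.

Setting $a = \frac{1}{3}$:
$$I = - \frac{729}{32}.$$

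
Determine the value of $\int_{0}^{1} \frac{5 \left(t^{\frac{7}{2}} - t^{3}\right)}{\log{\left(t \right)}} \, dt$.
$\log{\left(\frac{59049}{32768} \right)}$

Consider the one-parameter family: let $I(a) = \int_{0}^{1} \frac{5 \left(- t^{3} + t^{a}\right)}{\log{\left(t \right)}} \, dt$.

Since $\dfrac{\partial}{\partial a}\,t^{a} = t^{a} \ln t$, the $\ln t$ in the denominator cancels and
$$\frac{dI}{da} = \int_{0}^{1} 5 t^{a} \, dt = 5 \left[\frac{t^{a+1}}{a+1}\right]_0^1 = \frac{5}{a + 1}.$$

Integrating with respect to $a$ gives $I(a) = \log{\left(\frac{\left(a + 1\right)^{5}}{1024} \right)} + C$.

At $a = 3$ the integrand is identically $0$, so $I(3) = 0$. The closed form gives $0$, hence $C = 0$.

Setting $a = \frac{7}{2}$:
$$I = \log{\left(\frac{59049}{32768} \right)}.$$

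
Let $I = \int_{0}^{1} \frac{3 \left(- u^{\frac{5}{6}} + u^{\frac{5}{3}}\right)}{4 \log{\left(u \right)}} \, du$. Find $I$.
$- \log{\left(\frac{11^{\frac{3}{4}}}{8} \right)}$

Introduce a parameter $a$ in the exponent: let $I(a) = \int_{0}^{1} \frac{3 \left(u^{\frac{5}{3}} - u^{a}\right)}{4 \log{\left(u \right)}} \, du$.

Since $\dfrac{\partial}{\partial a}\,u^{a} = u^{a} \ln u$, the $\ln u$ in the denominator cancels and
$$\frac{dI}{da} = \int_{0}^{1} - \frac{3}{4} u^{a} \, du = - \frac{3}{4} \left[\frac{u^{a+1}}{a+1}\right]_0^1 = - \frac{3}{4 a + 4}.$$

Integrating with respect to $a$ gives $I(a) = - \log{\left(\frac{6^{\frac{3}{4}} \left(a + 1\right)^{\frac{3}{4}}}{8} \right)} + C$.

At $a = \frac{5}{3}$ the integrand is identically $0$, so $I(\frac{5}{3}) = 0$. The closed form gives $0$, hence $C = 0$.

Setting $a = \frac{5}{6}$:
$$I = - \log{\left(\frac{11^{\frac{3}{4}}}{8} \right)}.$$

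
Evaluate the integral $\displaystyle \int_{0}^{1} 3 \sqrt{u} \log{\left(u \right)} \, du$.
$- \frac{4}{3}$

Consider the simpler parametrised integral
$$J(a) = \int_{0}^{1} 3 u^{a} \, du = \frac{3}{a + 1}.$$

Differentiating under the integral sign brings down a factor of $\ln u$:
$$\frac{dJ}{da} = \int_{0}^{1} 3 u^{a} \log{\left(u \right)} \, du = - \frac{3}{\left(a + 1\right)^{2}}.$$

The integral on the left is $I$, so $I = - \frac{3}{\left(a + 1\right)^{2}}$.

Setting $a = \frac{1}{2}$:
$$I = - \frac{4}{3}.$$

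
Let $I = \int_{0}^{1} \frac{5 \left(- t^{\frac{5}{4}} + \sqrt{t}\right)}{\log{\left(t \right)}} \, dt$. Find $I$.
$- \log{\left(\frac{243}{32} \right)}$

Introduce a parameter $a$ in the exponent: let $I(a) = \int_{0}^{1} \frac{5 \left(\sqrt{t} - t^{a}\right)}{\log{\left(t \right)}} \, dt$.

Since $\dfrac{\partial}{\partial a}\,t^{a} = t^{a} \ln t$, the $\ln t$ in the denominator cancels and
$$\frac{dI}{da} = \int_{0}^{1} -5 t^{a} \, dt = -5 \left[\frac{t^{a+1}}{a+1}\right]_0^1 = - \frac{5}{a + 1}.$$

Integrating with respect to $a$ gives $I(a) = - \log{\left(\frac{32 \left(a + 1\right)^{5}}{243} \right)} + C$.

At $a = \frac{1}{2}$ the integrand is identically $0$, so $I(\frac{1}{2}) = 0$. The closed form gives $0$, hence $C = 0$.

Setting $a = \frac{5}{4}$:
$$I = - \log{\left(\frac{243}{32} \right)}.$$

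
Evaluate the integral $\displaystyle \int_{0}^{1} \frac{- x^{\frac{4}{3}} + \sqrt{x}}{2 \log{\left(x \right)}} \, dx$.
$- \frac{\log{\left(14 \right)}}{2} + \log{\left(3 \right)}$

Consider the one-parameter family: let $I(a) = \int_{0}^{1} \frac{- x^{\frac{4}{3}} + x^{a}}{2 \log{\left(x \right)}} \, dx$.

Since $\dfrac{\partial}{\partial a}\,x^{a} = x^{a} \ln x$, the $\ln x$ in the denominator cancels and
$$\frac{dI}{da} = \int_{0}^{1} \frac{1}{2} x^{a} \, dx = \frac{1}{2} \left[\frac{x^{a+1}}{a+1}\right]_0^1 = \frac{1}{2 \left(a + 1\right)}.$$

Integrating with respect to $a$ gives $I(a) = \log{\left(\frac{\sqrt{21} \sqrt{a + 1}}{7} \right)} + C$.

At $a = \frac{4}{3}$ the integrand is identically $0$, so $I(\frac{4}{3}) = 0$. The closed form gives $0$, hence $C = 0$.

Setting $a = \frac{1}{2}$:
$$I = - \frac{\log{\left(14 \right)}}{2} + \log{\left(3 \right)}.$$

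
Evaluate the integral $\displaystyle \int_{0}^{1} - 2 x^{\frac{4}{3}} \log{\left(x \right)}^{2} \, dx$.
$- \frac{108}{343}$

Start from the elementary integral
$$J(a) = \int_{0}^{1} - 2 x^{a} \, dx = - \frac{2}{a + 1}.$$

Differentiating under the integral sign brings down a factor of $\ln x$:
$$\frac{dJ}{da} = \int_{0}^{1} - 2 x^{a} \log{\left(x \right)} \, dx = \frac{2}{\left(a + 1\right)^{2}}.$$

Repeating twice in total — each differentiation brings down another $\ln x$ — gives
$$\frac{d^{2}J}{da^{2}} = \int_{0}^{1} - 2 x^{a} \log{\left(x \right)}^{2} \, dx = - \frac{4}{\left(a + 1\right)^{3}},$$
and the integrand here is exactly the target integrand, so $I = - \frac{4}{\left(a + 1\right)^{3}}$.

Setting $a = \frac{4}{3}$:
$$I = - \frac{108}{343}.$$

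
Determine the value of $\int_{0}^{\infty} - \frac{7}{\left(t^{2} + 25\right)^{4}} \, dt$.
$- \frac{7 \pi}{500000}$

Start from the standard arctangent integral
$$J(a) = \int_{0}^{\infty} - \frac{7}{a^{2} + t^{2}} \, dt = - \frac{7 \pi}{2 a}.$$

Differentiating under the integral sign with respect to $a$,
$$\frac{dJ}{da} = \int_{0}^{\infty} \frac{14 a}{\left(a^{2} + t^{2}\right)^{2}} \, dt = \frac{7 \pi}{2 a^{2}},$$
so $\int_{0}^{\infty} - \frac{7}{\left(a^{2} + t^{2}\right)^{2}} \, dt = - \frac{7 \pi}{4 a^{3}}$.

Repeating — each differentiation of $1/(t^2+a^2)^j$ produces $-2ja/(t^2+a^2)^{j+1}$ — and dividing through by $-2ja$ at each step yields, after $3$ differentiations in total,
$$\int_{0}^{\infty} - \frac{7}{\left(a^{2} + t^{2}\right)^{4}} \, dt = - \frac{35 \pi}{32 a^{7}}.$$

Setting $a = 5$:
$$I = - \frac{7 \pi}{500000}.$$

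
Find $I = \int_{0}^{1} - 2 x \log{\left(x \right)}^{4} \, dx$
$- \frac{3}{2}$

Consider the simpler parametrised integral
$$J(a) = \int_{0}^{1} - 2 x^{a} \, dx = - \frac{2}{a + 1}.$$

Differentiating under the integral sign brings down a factor of $\ln x$:
$$\frac{dJ}{da} = \int_{0}^{1} - 2 x^{a} \log{\left(x \right)} \, dx = \frac{2}{\left(a + 1\right)^{2}}.$$

Repeating $4$ times in total — each differentiation brings down another $\ln x$ — gives
$$\frac{d^{4}J}{da^{4}} = \int_{0}^{1} - 2 x^{a} \log{\left(x \right)}^{4} \, dx = - \frac{48}{\left(a + 1\right)^{5}},$$
and the integrand here is exactly the target integrand, so $I = - \frac{48}{\left(a + 1\right)^{5}}$.

Setting $a = 1$:
$$I = - \frac{3}{2}.$$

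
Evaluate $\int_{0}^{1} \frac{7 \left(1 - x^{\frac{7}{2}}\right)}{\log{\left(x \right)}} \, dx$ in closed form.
$- \log{\left(\frac{4782969}{128} \right)}$

Introduce a parameter $a$ in the exponent: let $I(a) = \int_{0}^{1} \frac{7 \left(1 - x^{a}\right)}{\log{\left(x \right)}} \, dx$.

Since $\dfrac{\partial}{\partial a}\,x^{a} = x^{a} \ln x$, the $\ln x$ in the denominator cancels and
$$\frac{dI}{da} = \int_{0}^{1} -7 x^{a} \, dx = -7 \left[\frac{x^{a+1}}{a+1}\right]_0^1 = - \frac{7}{a + 1}.$$

Integrating with respect to $a$ gives $I(a) = - 7 \log{\left(a + 1 \right)} + C$.

At $a = 0$ the integrand is identically $0$, so $I(0) = 0$. The closed form gives $0$, hence $C = 0$.

Setting $a = \frac{7}{2}$:
$$I = - \log{\left(\frac{4782969}{128} \right)}.$$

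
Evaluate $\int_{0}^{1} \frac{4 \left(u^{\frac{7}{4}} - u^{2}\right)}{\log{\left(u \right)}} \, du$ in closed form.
$- \log{\left(\frac{20736}{14641} \right)}$

Replace the exponent $2$ by a parameter $a$: let $I(a) = \int_{0}^{1} \frac{4 \left(u^{\frac{7}{4}} - u^{a}\right)}{\log{\left(u \right)}} \, du$.

Since $\dfrac{\partial}{\partial a}\,u^{a} = u^{a} \ln u$, the $\ln u$ in the denominator cancels and
$$\frac{dI}{da} = \int_{0}^{1} -4 u^{a} \, du = -4 \left[\frac{u^{a+1}}{a+1}\right]_0^1 = - \frac{4}{a + 1}.$$

Integrating with respect to $a$ gives $I(a) = - \log{\left(\frac{256 \left(a + 1\right)^{4}}{14641} \right)} + C$.

At $a = \frac{7}{4}$ the integrand is identically $0$, so $I(\frac{7}{4}) = 0$. The closed form gives $0$, hence $C = 0$.

Setting $a = 2$:
$$I = - \log{\left(\frac{20736}{14641} \right)}.$$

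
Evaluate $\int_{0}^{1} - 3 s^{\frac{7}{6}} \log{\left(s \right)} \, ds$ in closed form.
$\frac{108}{169}$

Start from the elementary integral
$$J(a) = \int_{0}^{1} - 3 s^{a} \, ds = - \frac{3}{a + 1}.$$

Differentiating under the integral sign brings down a factor of $\ln s$:
$$\frac{dJ}{da} = \int_{0}^{1} - 3 s^{a} \log{\left(s \right)} \, ds = \frac{3}{\left(a + 1\right)^{2}}.$$

The integral on the left is $I$, so $I = \frac{3}{\left(a + 1\right)^{2}}$.

Setting $a = \frac{7}{6}$:
$$I = \frac{108}{169}.$$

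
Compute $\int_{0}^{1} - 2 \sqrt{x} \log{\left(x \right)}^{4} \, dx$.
$- \frac{512}{81}$

Begin with the known integral
$$J(a) = \int_{0}^{1} - 2 x^{a} \, dx = - \frac{2}{a + 1}.$$

Differentiating under the integral sign brings down a factor of $\ln x$:
$$\frac{dJ}{da} = \int_{0}^{1} - 2 x^{a} \log{\left(x \right)} \, dx = \frac{2}{\left(a + 1\right)^{2}}.$$

Repeating $4$ times in total — each differentiation brings down another $\ln x$ — gives
$$\frac{d^{4}J}{da^{4}} = \int_{0}^{1} - 2 x^{a} \log{\left(x \right)}^{4} \, dx = - \frac{48}{\left(a + 1\right)^{5}},$$
and the integrand here is exactly the target integrand, so $I = - \frac{48}{\left(a + 1\right)^{5}}$.

Setting $a = \frac{1}{2}$:
$$I = - \frac{512}{81}.$$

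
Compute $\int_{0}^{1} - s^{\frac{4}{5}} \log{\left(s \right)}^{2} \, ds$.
$- \frac{250}{729}$

Start from the elementary integral
$$J(a) = \int_{0}^{1} - s^{a} \, ds = - \frac{1}{a + 1}.$$

Differentiating under the integral sign brings down a factor of $\ln s$:
$$\frac{dJ}{da} = \int_{0}^{1} - s^{a} \log{\left(s \right)} \, ds = \frac{1}{\left(a + 1\right)^{2}}.$$

Repeating twice in total — each differentiation brings down another $\ln s$ — gives
$$\frac{d^{2}J}{da^{2}} = \int_{0}^{1} - s^{a} \log{\left(s \right)}^{2} \, ds = - \frac{2}{\left(a + 1\right)^{3}},$$
and the integrand here is exactly the target integrand, so $I = - \frac{2}{\left(a + 1\right)^{3}}$.

Setting $a = \frac{4}{5}$:
$$I = - \frac{250}{729}.$$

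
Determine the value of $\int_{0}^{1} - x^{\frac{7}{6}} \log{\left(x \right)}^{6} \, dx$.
$- \frac{201553920}{62748517}$

Start from the elementary integral
$$J(a) = \int_{0}^{1} - x^{a} \, dx = - \frac{1}{a + 1}.$$

Differentiating under the integral sign brings down a factor of $\ln x$:
$$\frac{dJ}{da} = \int_{0}^{1} - x^{a} \log{\left(x \right)} \, dx = \frac{1}{\left(a + 1\right)^{2}}.$$

Repeating $6$ times in total — each differentiation brings down another $\ln x$ — gives
$$\frac{d^{6}J}{da^{6}} = \int_{0}^{1} - x^{a} \log{\left(x \right)}^{6} \, dx = - \frac{720}{\left(a + 1\right)^{7}},$$
and the integrand here is exactly the target integrand, so $I = - \frac{720}{\left(a + 1\right)^{7}}$.

Setting $a = \frac{7}{6}$:
$$I = - \frac{201553920}{62748517}.$$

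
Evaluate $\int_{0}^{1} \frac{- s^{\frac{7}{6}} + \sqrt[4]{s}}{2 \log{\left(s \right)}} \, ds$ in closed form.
$- \log{\left(26 \right)} + \frac{\log{\left(390 \right)}}{2}$

Replace the exponent $\frac{1}{4}$ by a parameter $a$: let $I(a) = \int_{0}^{1} \frac{- s^{\frac{7}{6}} + s^{a}}{2 \log{\left(s \right)}} \, ds$.

Since $\dfrac{\partial}{\partial a}\,s^{a} = s^{a} \ln s$, the $\ln s$ in the denominator cancels and
$$\frac{dI}{da} = \int_{0}^{1} \frac{1}{2} s^{a} \, ds = \frac{1}{2} \left[\frac{s^{a+1}}{a+1}\right]_0^1 = \frac{1}{2 \left(a + 1\right)}.$$

Integrating with respect to $a$ gives $I(a) = \log{\left(\frac{\sqrt{78} \sqrt{a + 1}}{13} \right)} + C$.

At $a = \frac{7}{6}$ the integrand is identically $0$, so $I(\frac{7}{6}) = 0$. The closed form gives $0$, hence $C = 0$.

Setting $a = \frac{1}{4}$:
$$I = - \log{\left(26 \right)} + \frac{\log{\left(390 \right)}}{2}.$$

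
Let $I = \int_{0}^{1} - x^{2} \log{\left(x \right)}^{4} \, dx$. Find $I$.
$- \frac{8}{81}$

Start from the elementary integral
$$J(a) = \int_{0}^{1} - x^{a} \, dx = - \frac{1}{a + 1}.$$

Differentiating under the integral sign brings down a factor of $\ln x$:
$$\frac{dJ}{da} = \int_{0}^{1} - x^{a} \log{\left(x \right)} \, dx = \frac{1}{\left(a + 1\right)^{2}}.$$

Repeating $4$ times in total — each differentiation brings down another $\ln x$ — gives
$$\frac{d^{4}J}{da^{4}} = \int_{0}^{1} - x^{a} \log{\left(x \right)}^{4} \, dx = - \frac{24}{\left(a + 1\right)^{5}},$$
and the integrand here is exactly the target integrand, so $I = - \frac{24}{\left(a + 1\right)^{5}}$.

Setting $a = 2$:
$$I = - \frac{8}{81}.$$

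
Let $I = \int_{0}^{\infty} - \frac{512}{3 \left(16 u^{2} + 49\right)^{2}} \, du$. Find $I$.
$- \frac{32 \pi}{1029}$

Begin with the known result
$$J(a) = \int_{0}^{\infty} - \frac{2}{3 \left(a^{2} + u^{2}\right)} \, du = - \frac{\pi}{3 a}.$$

Differentiating under the integral sign with respect to $a$,
$$\frac{dJ}{da} = \int_{0}^{\infty} \frac{4 a}{3 \left(a^{2} + u^{2}\right)^{2}} \, du = \frac{\pi}{3 a^{2}},$$
so $\int_{0}^{\infty} - \frac{2}{3 \left(a^{2} + u^{2}\right)^{2}} \, du = - \frac{\pi}{6 a^{3}}$.

Setting $a = \frac{7}{4}$:
$$I = - \frac{32 \pi}{1029}.$$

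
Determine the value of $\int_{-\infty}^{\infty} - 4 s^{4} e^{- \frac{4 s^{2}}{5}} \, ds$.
$- \frac{75 \sqrt{5} \sqrt{\pi}}{32}$

Consider the simpler parametrised integral
$$J(a) = \int_{-\infty}^{\infty} - 4 e^{- a s^{2}} \, ds = - \frac{4 \sqrt{\pi}}{\sqrt{a}}.$$

Differentiating under the integral sign brings down a factor of $(-s^2)$:
$$\frac{dJ}{da} = \int_{-\infty}^{\infty} 4 s^{2} e^{- a s^{2}} \, ds = \frac{2 \sqrt{\pi}}{a^{\frac{3}{2}}}.$$

Repeating twice in total — each differentiation brings down another $(-s^2)$ — gives
$$\frac{d^{2}J}{da^{2}} = \int_{-\infty}^{\infty} - 4 s^{4} e^{- a s^{2}} \, ds = - \frac{3 \sqrt{\pi}}{a^{\frac{5}{2}}},$$
and the integrand here is exactly the target integrand, so $I = - \frac{3 \sqrt{\pi}}{a^{\frac{5}{2}}}$.

Setting $a = \frac{4}{5}$:
$$I = - \frac{75 \sqrt{5} \sqrt{\pi}}{32}.$$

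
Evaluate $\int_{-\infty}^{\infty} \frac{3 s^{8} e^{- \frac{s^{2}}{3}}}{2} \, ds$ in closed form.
$\frac{25515 \sqrt{3} \sqrt{\pi}}{32}$

Consider the simpler parametrised integral
$$J(a) = \int_{-\infty}^{\infty} \frac{3 e^{- a s^{2}}}{2} \, ds = \frac{3 \sqrt{\pi}}{2 \sqrt{a}}.$$

Differentiating under the integral sign brings down a factor of $(-s^2)$:
$$\frac{dJ}{da} = \int_{-\infty}^{\infty} - \frac{3 s^{2} e^{- a s^{2}}}{2} \, ds = - \frac{3 \sqrt{\pi}}{4 a^{\frac{3}{2}}}.$$

Repeating $4$ times in total — each differentiation brings down another $(-s^2)$ — gives
$$\frac{d^{4}J}{da^{4}} = \int_{-\infty}^{\infty} \frac{3 s^{8} e^{- a s^{2}}}{2} \, ds = \frac{315 \sqrt{\pi}}{32 a^{\frac{9}{2}}},$$
and the integrand here is exactly the target integrand, so $I = \frac{315 \sqrt{\pi}}{32 a^{\frac{9}{2}}}$.

Setting $a = \frac{1}{3}$:
$$I = \frac{25515 \sqrt{3} \sqrt{\pi}}{32}.$$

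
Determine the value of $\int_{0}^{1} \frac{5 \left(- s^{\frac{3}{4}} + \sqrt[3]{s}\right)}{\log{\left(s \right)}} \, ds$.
$\log{\left(\frac{1048576}{4084101} \right)}$

Consider the one-parameter family: let $I(a) = \int_{0}^{1} \frac{5 \left(- s^{\frac{3}{4}} + s^{a}\right)}{\log{\left(s \right)}} \, ds$.

Since $\dfrac{\partial}{\partial a}\,s^{a} = s^{a} \ln s$, the $\ln s$ in the denominator cancels and
$$\frac{dI}{da} = \int_{0}^{1} 5 s^{a} \, ds = 5 \left[\frac{s^{a+1}}{a+1}\right]_0^1 = \frac{5}{a + 1}.$$

Integrating with respect to $a$ gives $I(a) = \log{\left(\frac{1024 \left(a + 1\right)^{5}}{16807} \right)} + C$.

At $a = \frac{3}{4}$ the integrand is identically $0$, so $I(\frac{3}{4}) = 0$. The closed form gives $0$, hence $C = 0$.

Setting $a = \frac{1}{3}$:
$$I = \log{\left(\frac{1048576}{4084101} \right)}.$$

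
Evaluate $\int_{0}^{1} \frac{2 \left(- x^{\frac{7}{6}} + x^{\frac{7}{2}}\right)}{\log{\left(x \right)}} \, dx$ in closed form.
$\log{\left(\frac{729}{169} \right)}$

Introduce a parameter $a$ in the exponent: let $I(a) = \int_{0}^{1} \frac{2 \left(- x^{\frac{7}{6}} + x^{a}\right)}{\log{\left(x \right)}} \, dx$.

Since $\dfrac{\partial}{\partial a}\,x^{a} = x^{a} \ln x$, the $\ln x$ in the denominator cancels and
$$\frac{dI}{da} = \int_{0}^{1} 2 x^{a} \, dx = 2 \left[\frac{x^{a+1}}{a+1}\right]_0^1 = \frac{2}{a + 1}.$$

Integrating with respect to $a$ gives $I(a) = \log{\left(\frac{36 \left(a + 1\right)^{2}}{169} \right)} + C$.

At $a = \frac{7}{6}$ the integrand is identically $0$, so $I(\frac{7}{6}) = 0$. The closed form gives $0$, hence $C = 0$.

Setting $a = \frac{7}{2}$:
$$I = \log{\left(\frac{729}{169} \right)}.$$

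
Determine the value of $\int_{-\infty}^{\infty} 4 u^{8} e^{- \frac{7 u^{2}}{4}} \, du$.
$\frac{1920 \sqrt{7} \sqrt{\pi}}{2401}$

Begin with the known integral
$$J(a) = \int_{-\infty}^{\infty} 4 e^{- a u^{2}} \, du = \frac{4 \sqrt{\pi}}{\sqrt{a}}.$$

Differentiating under the integral sign brings down a factor of $(-u^2)$:
$$\frac{dJ}{da} = \int_{-\infty}^{\infty} - 4 u^{2} e^{- a u^{2}} \, du = - \frac{2 \sqrt{\pi}}{a^{\frac{3}{2}}}.$$

Repeating $4$ times in total — each differentiation brings down another $(-u^2)$ — gives
$$\frac{d^{4}J}{da^{4}} = \int_{-\infty}^{\infty} 4 u^{8} e^{- a u^{2}} \, du = \frac{105 \sqrt{\pi}}{4 a^{\frac{9}{2}}},$$
and the integrand here is exactly the target integrand, so $I = \frac{105 \sqrt{\pi}}{4 a^{\frac{9}{2}}}$.

Setting $a = \frac{7}{4}$:
$$I = \frac{1920 \sqrt{7} \sqrt{\pi}}{2401}.$$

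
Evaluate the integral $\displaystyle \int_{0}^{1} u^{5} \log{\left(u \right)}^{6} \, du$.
$\frac{5}{1944}$

Consider the simpler parametrised integral
$$J(a) = \int_{0}^{1} u^{a} \, du = \frac{1}{a + 1}.$$

Differentiating under the integral sign brings down a factor of $\ln u$:
$$\frac{dJ}{da} = \int_{0}^{1} u^{a} \log{\left(u \right)} \, du = - \frac{1}{\left(a + 1\right)^{2}}.$$

Repeating $6$ times in total — each differentiation brings down another $\ln u$ — gives
$$\frac{d^{6}J}{da^{6}} = \int_{0}^{1} u^{a} \log{\left(u \right)}^{6} \, du = \frac{720}{\left(a + 1\right)^{7}},$$
and the integrand here is exactly the target integrand, so $I = \frac{720}{\left(a + 1\right)^{7}}$.

Setting $a = 5$:
$$I = \frac{5}{1944}.$$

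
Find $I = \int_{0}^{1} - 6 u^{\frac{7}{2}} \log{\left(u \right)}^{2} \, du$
$- \frac{32}{243}$

Consider the simpler parametrised integral
$$J(a) = \int_{0}^{1} - 6 u^{a} \, du = - \frac{6}{a + 1}.$$

Differentiating under the integral sign brings down a factor of $\ln u$:
$$\frac{dJ}{da} = \int_{0}^{1} - 6 u^{a} \log{\left(u \right)} \, du = \frac{6}{\left(a + 1\right)^{2}}.$$

Repeating twice in total — each differentiation brings down another $\ln u$ — gives
$$\frac{d^{2}J}{da^{2}} = \int_{0}^{1} - 6 u^{a} \log{\left(u \right)}^{2} \, du = - \frac{12}{\left(a + 1\right)^{3}},$$
and the integrand here is exactly the target integrand, so $I = - \frac{12}{\left(a + 1\right)^{3}}$.

Setting $a = \frac{7}{2}$:
$$I = - \frac{32}{243}.$$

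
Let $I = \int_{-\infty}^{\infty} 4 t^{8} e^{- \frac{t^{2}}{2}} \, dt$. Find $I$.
$420 \sqrt{2} \sqrt{\pi}$

Start from the elementary integral
$$J(a) = \int_{-\infty}^{\infty} 4 e^{- a t^{2}} \, dt = \frac{4 \sqrt{\pi}}{\sqrt{a}}.$$

Differentiating under the integral sign brings down a factor of $(-t^2)$:
$$\frac{dJ}{da} = \int_{-\infty}^{\infty} - 4 t^{2} e^{- a t^{2}} \, dt = - \frac{2 \sqrt{\pi}}{a^{\frac{3}{2}}}.$$

Repeating $4$ times in total — each differentiation brings down another $(-t^2)$ — gives
$$\frac{d^{4}J}{da^{4}} = \int_{-\infty}^{\infty} 4 t^{8} e^{- a t^{2}} \, dt = \frac{105 \sqrt{\pi}}{4 a^{\frac{9}{2}}},$$
and the integrand here is exactly the target integrand, so $I = \frac{105 \sqrt{\pi}}{4 a^{\frac{9}{2}}}$.

Setting $a = \frac{1}{2}$:
$$I = 420 \sqrt{2} \sqrt{\pi}.$$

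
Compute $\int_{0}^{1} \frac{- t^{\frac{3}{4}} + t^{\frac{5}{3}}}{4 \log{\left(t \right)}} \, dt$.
$- \frac{\log{\left(7 \right)}}{4} - \frac{\log{\left(6 \right)}}{4} + \frac{3 \log{\left(2 \right)}}{2}$

Replace the exponent $\frac{3}{4}$ by a parameter $a$: let $I(a) = \int_{0}^{1} \frac{t^{\frac{5}{3}} - t^{a}}{4 \log{\left(t \right)}} \, dt$.

Since $\dfrac{\partial}{\partial a}\,t^{a} = t^{a} \ln t$, the $\ln t$ in the denominator cancels and
$$\frac{dI}{da} = \int_{0}^{1} - \frac{1}{4} t^{a} \, dt = - \frac{1}{4} \left[\frac{t^{a+1}}{a+1}\right]_0^1 = - \frac{1}{4 a + 4}.$$

Integrating with respect to $a$ gives $I(a) = - \frac{\log{\left(a + 1 \right)}}{4} - \frac{\log{\left(6 \right)}}{4} + \log{\left(2 \right)} + C$.

At $a = \frac{5}{3}$ the integrand is identically $0$, so $I(\frac{5}{3}) = 0$. The closed form gives $0$, hence $C = 0$.

Setting $a = \frac{3}{4}$:
$$I = - \frac{\log{\left(7 \right)}}{4} - \frac{\log{\left(6 \right)}}{4} + \frac{3 \log{\left(2 \right)}}{2}.$$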